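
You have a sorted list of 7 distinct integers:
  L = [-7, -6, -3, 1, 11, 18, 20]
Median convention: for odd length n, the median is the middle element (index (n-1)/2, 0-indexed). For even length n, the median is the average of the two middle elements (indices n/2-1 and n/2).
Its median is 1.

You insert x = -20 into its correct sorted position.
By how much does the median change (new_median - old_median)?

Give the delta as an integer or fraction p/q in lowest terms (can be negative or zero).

Old median = 1
After inserting x = -20: new sorted = [-20, -7, -6, -3, 1, 11, 18, 20]
New median = -1
Delta = -1 - 1 = -2

Answer: -2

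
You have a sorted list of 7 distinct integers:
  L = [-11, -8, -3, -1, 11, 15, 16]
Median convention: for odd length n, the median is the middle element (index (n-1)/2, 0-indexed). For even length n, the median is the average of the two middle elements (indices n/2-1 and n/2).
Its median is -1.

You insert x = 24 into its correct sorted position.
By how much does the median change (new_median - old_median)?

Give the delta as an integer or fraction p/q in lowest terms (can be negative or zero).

Old median = -1
After inserting x = 24: new sorted = [-11, -8, -3, -1, 11, 15, 16, 24]
New median = 5
Delta = 5 - -1 = 6

Answer: 6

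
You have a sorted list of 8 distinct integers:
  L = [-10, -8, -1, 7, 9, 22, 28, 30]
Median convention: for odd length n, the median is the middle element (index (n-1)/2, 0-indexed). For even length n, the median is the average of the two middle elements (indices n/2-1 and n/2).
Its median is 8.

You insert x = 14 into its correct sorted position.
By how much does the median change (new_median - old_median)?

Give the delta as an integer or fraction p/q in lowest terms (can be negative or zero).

Answer: 1

Derivation:
Old median = 8
After inserting x = 14: new sorted = [-10, -8, -1, 7, 9, 14, 22, 28, 30]
New median = 9
Delta = 9 - 8 = 1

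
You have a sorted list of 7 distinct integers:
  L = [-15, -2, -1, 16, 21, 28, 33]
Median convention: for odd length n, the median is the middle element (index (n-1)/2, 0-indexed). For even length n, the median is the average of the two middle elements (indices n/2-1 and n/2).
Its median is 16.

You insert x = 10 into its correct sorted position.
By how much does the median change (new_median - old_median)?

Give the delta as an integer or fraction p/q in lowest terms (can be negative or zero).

Answer: -3

Derivation:
Old median = 16
After inserting x = 10: new sorted = [-15, -2, -1, 10, 16, 21, 28, 33]
New median = 13
Delta = 13 - 16 = -3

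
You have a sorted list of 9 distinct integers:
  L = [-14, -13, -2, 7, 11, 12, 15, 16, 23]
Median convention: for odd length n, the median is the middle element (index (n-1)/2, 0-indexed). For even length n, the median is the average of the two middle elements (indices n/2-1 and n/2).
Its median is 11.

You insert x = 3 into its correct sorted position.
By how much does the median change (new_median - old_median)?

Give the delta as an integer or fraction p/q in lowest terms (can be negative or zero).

Old median = 11
After inserting x = 3: new sorted = [-14, -13, -2, 3, 7, 11, 12, 15, 16, 23]
New median = 9
Delta = 9 - 11 = -2

Answer: -2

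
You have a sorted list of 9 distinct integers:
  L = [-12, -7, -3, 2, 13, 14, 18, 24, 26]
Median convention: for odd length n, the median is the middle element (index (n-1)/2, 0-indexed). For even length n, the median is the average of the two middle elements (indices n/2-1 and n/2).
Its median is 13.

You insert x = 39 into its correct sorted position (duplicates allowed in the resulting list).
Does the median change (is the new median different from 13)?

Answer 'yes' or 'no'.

Answer: yes

Derivation:
Old median = 13
Insert x = 39
New median = 27/2
Changed? yes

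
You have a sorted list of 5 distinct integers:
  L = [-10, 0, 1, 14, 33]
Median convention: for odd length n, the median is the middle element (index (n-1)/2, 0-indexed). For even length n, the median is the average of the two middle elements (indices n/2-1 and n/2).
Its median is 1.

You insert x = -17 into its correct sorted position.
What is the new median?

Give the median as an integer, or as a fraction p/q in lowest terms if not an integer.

Answer: 1/2

Derivation:
Old list (sorted, length 5): [-10, 0, 1, 14, 33]
Old median = 1
Insert x = -17
Old length odd (5). Middle was index 2 = 1.
New length even (6). New median = avg of two middle elements.
x = -17: 0 elements are < x, 5 elements are > x.
New sorted list: [-17, -10, 0, 1, 14, 33]
New median = 1/2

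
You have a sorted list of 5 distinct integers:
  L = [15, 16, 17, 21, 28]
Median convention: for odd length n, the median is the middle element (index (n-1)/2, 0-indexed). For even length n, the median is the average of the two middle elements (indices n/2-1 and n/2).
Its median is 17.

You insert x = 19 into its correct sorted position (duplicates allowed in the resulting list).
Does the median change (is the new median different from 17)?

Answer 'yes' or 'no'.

Old median = 17
Insert x = 19
New median = 18
Changed? yes

Answer: yes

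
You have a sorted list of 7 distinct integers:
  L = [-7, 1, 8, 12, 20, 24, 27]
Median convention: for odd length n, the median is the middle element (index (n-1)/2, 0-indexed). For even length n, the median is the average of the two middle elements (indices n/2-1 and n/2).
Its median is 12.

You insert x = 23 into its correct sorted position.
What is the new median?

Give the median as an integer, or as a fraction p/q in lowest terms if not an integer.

Answer: 16

Derivation:
Old list (sorted, length 7): [-7, 1, 8, 12, 20, 24, 27]
Old median = 12
Insert x = 23
Old length odd (7). Middle was index 3 = 12.
New length even (8). New median = avg of two middle elements.
x = 23: 5 elements are < x, 2 elements are > x.
New sorted list: [-7, 1, 8, 12, 20, 23, 24, 27]
New median = 16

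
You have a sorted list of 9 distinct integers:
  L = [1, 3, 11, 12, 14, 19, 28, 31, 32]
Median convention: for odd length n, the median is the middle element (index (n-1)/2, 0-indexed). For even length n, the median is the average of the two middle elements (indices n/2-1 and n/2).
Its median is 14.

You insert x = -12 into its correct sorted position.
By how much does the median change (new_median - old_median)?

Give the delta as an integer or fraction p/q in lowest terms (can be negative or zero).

Answer: -1

Derivation:
Old median = 14
After inserting x = -12: new sorted = [-12, 1, 3, 11, 12, 14, 19, 28, 31, 32]
New median = 13
Delta = 13 - 14 = -1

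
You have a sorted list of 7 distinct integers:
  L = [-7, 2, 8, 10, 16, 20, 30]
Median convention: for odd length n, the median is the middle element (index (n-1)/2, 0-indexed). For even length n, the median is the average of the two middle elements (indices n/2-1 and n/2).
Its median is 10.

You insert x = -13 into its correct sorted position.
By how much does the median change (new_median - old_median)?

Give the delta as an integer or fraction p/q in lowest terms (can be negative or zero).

Old median = 10
After inserting x = -13: new sorted = [-13, -7, 2, 8, 10, 16, 20, 30]
New median = 9
Delta = 9 - 10 = -1

Answer: -1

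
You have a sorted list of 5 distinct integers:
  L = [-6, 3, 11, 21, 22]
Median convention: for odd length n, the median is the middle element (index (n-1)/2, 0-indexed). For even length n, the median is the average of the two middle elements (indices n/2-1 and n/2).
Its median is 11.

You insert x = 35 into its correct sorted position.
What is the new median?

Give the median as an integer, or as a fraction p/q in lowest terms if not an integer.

Answer: 16

Derivation:
Old list (sorted, length 5): [-6, 3, 11, 21, 22]
Old median = 11
Insert x = 35
Old length odd (5). Middle was index 2 = 11.
New length even (6). New median = avg of two middle elements.
x = 35: 5 elements are < x, 0 elements are > x.
New sorted list: [-6, 3, 11, 21, 22, 35]
New median = 16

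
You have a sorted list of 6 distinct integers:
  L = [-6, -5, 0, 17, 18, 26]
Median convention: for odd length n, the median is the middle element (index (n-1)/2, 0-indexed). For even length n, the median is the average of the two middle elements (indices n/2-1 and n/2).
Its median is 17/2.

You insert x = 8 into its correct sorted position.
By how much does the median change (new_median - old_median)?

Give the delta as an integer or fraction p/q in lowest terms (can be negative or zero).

Answer: -1/2

Derivation:
Old median = 17/2
After inserting x = 8: new sorted = [-6, -5, 0, 8, 17, 18, 26]
New median = 8
Delta = 8 - 17/2 = -1/2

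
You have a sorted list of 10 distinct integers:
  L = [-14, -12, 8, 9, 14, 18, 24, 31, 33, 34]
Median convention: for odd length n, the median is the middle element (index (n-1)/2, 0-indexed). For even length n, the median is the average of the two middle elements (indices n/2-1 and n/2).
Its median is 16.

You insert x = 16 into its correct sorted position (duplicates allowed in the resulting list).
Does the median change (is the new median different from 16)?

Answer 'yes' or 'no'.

Old median = 16
Insert x = 16
New median = 16
Changed? no

Answer: no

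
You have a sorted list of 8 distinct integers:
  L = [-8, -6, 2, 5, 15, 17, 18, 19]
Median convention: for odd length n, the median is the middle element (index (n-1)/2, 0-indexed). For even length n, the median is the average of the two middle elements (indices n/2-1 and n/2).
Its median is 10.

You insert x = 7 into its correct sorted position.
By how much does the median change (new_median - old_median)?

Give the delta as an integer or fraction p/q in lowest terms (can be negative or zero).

Answer: -3

Derivation:
Old median = 10
After inserting x = 7: new sorted = [-8, -6, 2, 5, 7, 15, 17, 18, 19]
New median = 7
Delta = 7 - 10 = -3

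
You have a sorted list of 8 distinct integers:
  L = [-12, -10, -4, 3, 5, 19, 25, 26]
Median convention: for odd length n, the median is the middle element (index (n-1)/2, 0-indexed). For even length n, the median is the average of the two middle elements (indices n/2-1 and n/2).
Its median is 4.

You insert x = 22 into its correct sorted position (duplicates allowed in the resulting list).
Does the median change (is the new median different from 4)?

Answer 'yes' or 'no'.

Answer: yes

Derivation:
Old median = 4
Insert x = 22
New median = 5
Changed? yes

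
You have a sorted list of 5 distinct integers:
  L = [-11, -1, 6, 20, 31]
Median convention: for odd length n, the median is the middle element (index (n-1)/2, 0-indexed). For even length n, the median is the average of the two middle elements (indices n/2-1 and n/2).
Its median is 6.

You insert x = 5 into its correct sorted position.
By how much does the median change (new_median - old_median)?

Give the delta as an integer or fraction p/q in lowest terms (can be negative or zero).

Old median = 6
After inserting x = 5: new sorted = [-11, -1, 5, 6, 20, 31]
New median = 11/2
Delta = 11/2 - 6 = -1/2

Answer: -1/2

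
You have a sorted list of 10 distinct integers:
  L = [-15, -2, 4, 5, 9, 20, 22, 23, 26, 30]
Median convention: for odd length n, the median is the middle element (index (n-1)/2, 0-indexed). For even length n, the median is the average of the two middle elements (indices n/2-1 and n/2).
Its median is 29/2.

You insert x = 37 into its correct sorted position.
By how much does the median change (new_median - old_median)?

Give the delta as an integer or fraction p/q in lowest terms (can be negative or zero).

Old median = 29/2
After inserting x = 37: new sorted = [-15, -2, 4, 5, 9, 20, 22, 23, 26, 30, 37]
New median = 20
Delta = 20 - 29/2 = 11/2

Answer: 11/2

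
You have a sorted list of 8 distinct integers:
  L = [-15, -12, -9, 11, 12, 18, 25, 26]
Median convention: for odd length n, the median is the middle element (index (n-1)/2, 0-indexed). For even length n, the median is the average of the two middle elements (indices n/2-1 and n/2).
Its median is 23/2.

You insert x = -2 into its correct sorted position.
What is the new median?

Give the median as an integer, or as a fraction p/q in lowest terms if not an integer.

Answer: 11

Derivation:
Old list (sorted, length 8): [-15, -12, -9, 11, 12, 18, 25, 26]
Old median = 23/2
Insert x = -2
Old length even (8). Middle pair: indices 3,4 = 11,12.
New length odd (9). New median = single middle element.
x = -2: 3 elements are < x, 5 elements are > x.
New sorted list: [-15, -12, -9, -2, 11, 12, 18, 25, 26]
New median = 11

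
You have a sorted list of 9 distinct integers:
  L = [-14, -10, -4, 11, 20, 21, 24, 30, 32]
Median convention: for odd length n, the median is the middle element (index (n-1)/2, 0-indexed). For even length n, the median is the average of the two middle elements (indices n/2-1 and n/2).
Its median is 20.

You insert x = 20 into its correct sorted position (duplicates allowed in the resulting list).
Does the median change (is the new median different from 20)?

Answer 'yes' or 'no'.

Answer: no

Derivation:
Old median = 20
Insert x = 20
New median = 20
Changed? no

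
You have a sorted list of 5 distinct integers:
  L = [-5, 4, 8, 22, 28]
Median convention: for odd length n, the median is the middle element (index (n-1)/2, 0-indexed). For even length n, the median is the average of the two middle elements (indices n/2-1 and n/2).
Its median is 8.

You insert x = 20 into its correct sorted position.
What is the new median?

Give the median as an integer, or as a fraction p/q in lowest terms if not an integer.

Answer: 14

Derivation:
Old list (sorted, length 5): [-5, 4, 8, 22, 28]
Old median = 8
Insert x = 20
Old length odd (5). Middle was index 2 = 8.
New length even (6). New median = avg of two middle elements.
x = 20: 3 elements are < x, 2 elements are > x.
New sorted list: [-5, 4, 8, 20, 22, 28]
New median = 14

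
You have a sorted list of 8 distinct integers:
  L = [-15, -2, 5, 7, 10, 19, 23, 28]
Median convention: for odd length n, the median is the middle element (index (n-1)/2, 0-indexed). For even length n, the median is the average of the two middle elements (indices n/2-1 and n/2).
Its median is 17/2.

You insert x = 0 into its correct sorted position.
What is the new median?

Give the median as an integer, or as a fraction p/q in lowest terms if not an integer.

Answer: 7

Derivation:
Old list (sorted, length 8): [-15, -2, 5, 7, 10, 19, 23, 28]
Old median = 17/2
Insert x = 0
Old length even (8). Middle pair: indices 3,4 = 7,10.
New length odd (9). New median = single middle element.
x = 0: 2 elements are < x, 6 elements are > x.
New sorted list: [-15, -2, 0, 5, 7, 10, 19, 23, 28]
New median = 7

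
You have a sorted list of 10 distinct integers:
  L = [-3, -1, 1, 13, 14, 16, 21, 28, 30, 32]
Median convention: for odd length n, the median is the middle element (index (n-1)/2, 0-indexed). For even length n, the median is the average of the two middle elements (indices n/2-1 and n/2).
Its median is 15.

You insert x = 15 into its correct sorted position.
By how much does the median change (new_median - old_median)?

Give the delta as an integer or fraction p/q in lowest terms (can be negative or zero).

Old median = 15
After inserting x = 15: new sorted = [-3, -1, 1, 13, 14, 15, 16, 21, 28, 30, 32]
New median = 15
Delta = 15 - 15 = 0

Answer: 0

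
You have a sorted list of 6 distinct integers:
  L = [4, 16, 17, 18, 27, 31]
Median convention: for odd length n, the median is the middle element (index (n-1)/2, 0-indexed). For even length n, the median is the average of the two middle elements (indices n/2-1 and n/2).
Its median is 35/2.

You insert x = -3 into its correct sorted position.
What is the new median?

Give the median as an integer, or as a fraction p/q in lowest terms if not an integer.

Answer: 17

Derivation:
Old list (sorted, length 6): [4, 16, 17, 18, 27, 31]
Old median = 35/2
Insert x = -3
Old length even (6). Middle pair: indices 2,3 = 17,18.
New length odd (7). New median = single middle element.
x = -3: 0 elements are < x, 6 elements are > x.
New sorted list: [-3, 4, 16, 17, 18, 27, 31]
New median = 17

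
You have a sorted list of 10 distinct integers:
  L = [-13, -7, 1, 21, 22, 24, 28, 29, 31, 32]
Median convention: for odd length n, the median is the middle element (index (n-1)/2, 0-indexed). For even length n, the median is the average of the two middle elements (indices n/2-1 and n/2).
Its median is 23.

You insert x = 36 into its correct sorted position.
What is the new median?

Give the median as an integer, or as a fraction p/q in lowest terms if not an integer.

Old list (sorted, length 10): [-13, -7, 1, 21, 22, 24, 28, 29, 31, 32]
Old median = 23
Insert x = 36
Old length even (10). Middle pair: indices 4,5 = 22,24.
New length odd (11). New median = single middle element.
x = 36: 10 elements are < x, 0 elements are > x.
New sorted list: [-13, -7, 1, 21, 22, 24, 28, 29, 31, 32, 36]
New median = 24

Answer: 24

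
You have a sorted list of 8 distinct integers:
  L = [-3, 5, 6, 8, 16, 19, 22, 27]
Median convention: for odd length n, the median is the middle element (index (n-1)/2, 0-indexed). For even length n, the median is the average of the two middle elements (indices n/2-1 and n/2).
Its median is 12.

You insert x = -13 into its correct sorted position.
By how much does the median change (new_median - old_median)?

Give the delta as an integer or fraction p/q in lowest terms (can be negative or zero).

Old median = 12
After inserting x = -13: new sorted = [-13, -3, 5, 6, 8, 16, 19, 22, 27]
New median = 8
Delta = 8 - 12 = -4

Answer: -4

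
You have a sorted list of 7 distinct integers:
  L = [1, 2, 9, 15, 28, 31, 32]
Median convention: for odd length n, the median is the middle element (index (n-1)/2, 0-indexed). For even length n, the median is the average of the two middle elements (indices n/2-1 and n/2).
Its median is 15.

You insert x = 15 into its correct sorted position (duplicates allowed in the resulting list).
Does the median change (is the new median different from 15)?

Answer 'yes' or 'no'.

Old median = 15
Insert x = 15
New median = 15
Changed? no

Answer: no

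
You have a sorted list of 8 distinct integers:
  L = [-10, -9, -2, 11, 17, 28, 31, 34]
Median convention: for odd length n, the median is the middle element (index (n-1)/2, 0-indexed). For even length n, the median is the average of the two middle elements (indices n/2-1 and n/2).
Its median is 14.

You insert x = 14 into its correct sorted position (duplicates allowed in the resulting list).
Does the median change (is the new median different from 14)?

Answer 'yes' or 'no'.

Old median = 14
Insert x = 14
New median = 14
Changed? no

Answer: no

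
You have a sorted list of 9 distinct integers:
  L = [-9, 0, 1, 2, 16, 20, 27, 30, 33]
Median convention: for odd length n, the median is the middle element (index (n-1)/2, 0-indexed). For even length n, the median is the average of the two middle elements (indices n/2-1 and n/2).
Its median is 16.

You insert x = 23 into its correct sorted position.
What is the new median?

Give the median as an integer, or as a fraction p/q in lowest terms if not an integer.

Old list (sorted, length 9): [-9, 0, 1, 2, 16, 20, 27, 30, 33]
Old median = 16
Insert x = 23
Old length odd (9). Middle was index 4 = 16.
New length even (10). New median = avg of two middle elements.
x = 23: 6 elements are < x, 3 elements are > x.
New sorted list: [-9, 0, 1, 2, 16, 20, 23, 27, 30, 33]
New median = 18

Answer: 18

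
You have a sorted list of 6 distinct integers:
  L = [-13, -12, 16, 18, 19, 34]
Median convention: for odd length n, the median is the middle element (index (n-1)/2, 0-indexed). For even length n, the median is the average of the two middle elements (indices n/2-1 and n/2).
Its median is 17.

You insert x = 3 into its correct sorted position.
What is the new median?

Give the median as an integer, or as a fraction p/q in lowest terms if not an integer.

Old list (sorted, length 6): [-13, -12, 16, 18, 19, 34]
Old median = 17
Insert x = 3
Old length even (6). Middle pair: indices 2,3 = 16,18.
New length odd (7). New median = single middle element.
x = 3: 2 elements are < x, 4 elements are > x.
New sorted list: [-13, -12, 3, 16, 18, 19, 34]
New median = 16

Answer: 16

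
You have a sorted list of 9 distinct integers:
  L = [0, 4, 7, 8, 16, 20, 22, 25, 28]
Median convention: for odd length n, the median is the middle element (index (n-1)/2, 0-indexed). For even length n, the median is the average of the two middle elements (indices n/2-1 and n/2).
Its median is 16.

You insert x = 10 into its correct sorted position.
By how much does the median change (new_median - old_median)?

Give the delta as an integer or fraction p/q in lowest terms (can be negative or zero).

Answer: -3

Derivation:
Old median = 16
After inserting x = 10: new sorted = [0, 4, 7, 8, 10, 16, 20, 22, 25, 28]
New median = 13
Delta = 13 - 16 = -3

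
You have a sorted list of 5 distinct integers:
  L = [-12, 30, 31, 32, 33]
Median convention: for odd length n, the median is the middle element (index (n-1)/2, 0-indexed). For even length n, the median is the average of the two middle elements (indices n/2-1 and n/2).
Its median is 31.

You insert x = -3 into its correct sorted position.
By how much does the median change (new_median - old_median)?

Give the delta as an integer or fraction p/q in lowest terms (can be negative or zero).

Old median = 31
After inserting x = -3: new sorted = [-12, -3, 30, 31, 32, 33]
New median = 61/2
Delta = 61/2 - 31 = -1/2

Answer: -1/2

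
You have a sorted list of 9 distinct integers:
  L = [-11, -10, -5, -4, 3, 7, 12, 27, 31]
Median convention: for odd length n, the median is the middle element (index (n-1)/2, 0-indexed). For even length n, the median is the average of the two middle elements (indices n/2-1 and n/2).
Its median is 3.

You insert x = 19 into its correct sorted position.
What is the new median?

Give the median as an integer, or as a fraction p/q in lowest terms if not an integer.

Old list (sorted, length 9): [-11, -10, -5, -4, 3, 7, 12, 27, 31]
Old median = 3
Insert x = 19
Old length odd (9). Middle was index 4 = 3.
New length even (10). New median = avg of two middle elements.
x = 19: 7 elements are < x, 2 elements are > x.
New sorted list: [-11, -10, -5, -4, 3, 7, 12, 19, 27, 31]
New median = 5

Answer: 5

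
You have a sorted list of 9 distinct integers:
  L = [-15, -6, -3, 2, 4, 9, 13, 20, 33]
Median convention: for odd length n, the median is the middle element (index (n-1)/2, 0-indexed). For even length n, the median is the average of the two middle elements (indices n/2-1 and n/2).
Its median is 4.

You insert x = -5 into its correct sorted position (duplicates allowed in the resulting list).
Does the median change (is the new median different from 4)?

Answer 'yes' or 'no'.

Old median = 4
Insert x = -5
New median = 3
Changed? yes

Answer: yes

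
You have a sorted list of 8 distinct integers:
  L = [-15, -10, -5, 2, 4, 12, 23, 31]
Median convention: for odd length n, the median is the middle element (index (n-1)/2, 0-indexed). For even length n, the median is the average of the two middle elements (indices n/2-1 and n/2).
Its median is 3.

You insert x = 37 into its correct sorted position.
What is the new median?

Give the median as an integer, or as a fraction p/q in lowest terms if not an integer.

Answer: 4

Derivation:
Old list (sorted, length 8): [-15, -10, -5, 2, 4, 12, 23, 31]
Old median = 3
Insert x = 37
Old length even (8). Middle pair: indices 3,4 = 2,4.
New length odd (9). New median = single middle element.
x = 37: 8 elements are < x, 0 elements are > x.
New sorted list: [-15, -10, -5, 2, 4, 12, 23, 31, 37]
New median = 4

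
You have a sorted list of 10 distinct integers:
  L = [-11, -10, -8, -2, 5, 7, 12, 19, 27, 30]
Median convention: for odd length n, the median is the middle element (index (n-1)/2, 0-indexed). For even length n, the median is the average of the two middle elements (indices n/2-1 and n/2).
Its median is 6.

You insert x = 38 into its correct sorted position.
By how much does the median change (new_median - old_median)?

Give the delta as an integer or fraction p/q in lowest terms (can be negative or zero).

Answer: 1

Derivation:
Old median = 6
After inserting x = 38: new sorted = [-11, -10, -8, -2, 5, 7, 12, 19, 27, 30, 38]
New median = 7
Delta = 7 - 6 = 1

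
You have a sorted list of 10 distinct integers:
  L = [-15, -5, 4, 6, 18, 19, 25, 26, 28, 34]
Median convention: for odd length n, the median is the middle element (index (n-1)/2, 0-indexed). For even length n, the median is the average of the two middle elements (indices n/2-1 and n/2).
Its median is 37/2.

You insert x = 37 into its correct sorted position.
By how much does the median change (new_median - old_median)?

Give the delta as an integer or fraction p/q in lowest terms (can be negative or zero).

Old median = 37/2
After inserting x = 37: new sorted = [-15, -5, 4, 6, 18, 19, 25, 26, 28, 34, 37]
New median = 19
Delta = 19 - 37/2 = 1/2

Answer: 1/2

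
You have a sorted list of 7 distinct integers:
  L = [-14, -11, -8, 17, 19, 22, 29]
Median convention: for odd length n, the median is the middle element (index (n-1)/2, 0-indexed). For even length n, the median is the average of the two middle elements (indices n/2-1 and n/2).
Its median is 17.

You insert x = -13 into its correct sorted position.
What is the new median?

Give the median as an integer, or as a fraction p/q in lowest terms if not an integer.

Old list (sorted, length 7): [-14, -11, -8, 17, 19, 22, 29]
Old median = 17
Insert x = -13
Old length odd (7). Middle was index 3 = 17.
New length even (8). New median = avg of two middle elements.
x = -13: 1 elements are < x, 6 elements are > x.
New sorted list: [-14, -13, -11, -8, 17, 19, 22, 29]
New median = 9/2

Answer: 9/2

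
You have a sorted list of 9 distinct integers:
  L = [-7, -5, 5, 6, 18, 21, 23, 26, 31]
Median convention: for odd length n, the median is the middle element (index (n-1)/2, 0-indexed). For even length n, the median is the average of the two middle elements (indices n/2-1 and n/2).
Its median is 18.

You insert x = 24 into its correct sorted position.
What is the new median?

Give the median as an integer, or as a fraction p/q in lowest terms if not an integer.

Answer: 39/2

Derivation:
Old list (sorted, length 9): [-7, -5, 5, 6, 18, 21, 23, 26, 31]
Old median = 18
Insert x = 24
Old length odd (9). Middle was index 4 = 18.
New length even (10). New median = avg of two middle elements.
x = 24: 7 elements are < x, 2 elements are > x.
New sorted list: [-7, -5, 5, 6, 18, 21, 23, 24, 26, 31]
New median = 39/2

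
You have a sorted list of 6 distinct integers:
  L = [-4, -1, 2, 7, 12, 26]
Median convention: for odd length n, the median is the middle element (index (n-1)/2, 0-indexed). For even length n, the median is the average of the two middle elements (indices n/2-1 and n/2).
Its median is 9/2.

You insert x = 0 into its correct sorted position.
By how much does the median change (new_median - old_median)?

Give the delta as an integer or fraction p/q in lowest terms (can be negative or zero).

Old median = 9/2
After inserting x = 0: new sorted = [-4, -1, 0, 2, 7, 12, 26]
New median = 2
Delta = 2 - 9/2 = -5/2

Answer: -5/2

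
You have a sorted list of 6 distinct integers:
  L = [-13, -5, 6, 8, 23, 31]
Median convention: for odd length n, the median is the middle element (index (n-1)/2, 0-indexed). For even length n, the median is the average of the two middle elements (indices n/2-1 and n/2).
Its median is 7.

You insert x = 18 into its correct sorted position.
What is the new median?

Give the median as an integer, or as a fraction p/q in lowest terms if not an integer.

Old list (sorted, length 6): [-13, -5, 6, 8, 23, 31]
Old median = 7
Insert x = 18
Old length even (6). Middle pair: indices 2,3 = 6,8.
New length odd (7). New median = single middle element.
x = 18: 4 elements are < x, 2 elements are > x.
New sorted list: [-13, -5, 6, 8, 18, 23, 31]
New median = 8

Answer: 8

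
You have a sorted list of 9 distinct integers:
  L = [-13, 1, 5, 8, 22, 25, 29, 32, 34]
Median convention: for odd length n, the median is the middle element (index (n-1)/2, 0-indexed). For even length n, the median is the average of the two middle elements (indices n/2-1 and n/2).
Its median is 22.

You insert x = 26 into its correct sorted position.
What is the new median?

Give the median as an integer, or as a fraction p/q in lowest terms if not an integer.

Answer: 47/2

Derivation:
Old list (sorted, length 9): [-13, 1, 5, 8, 22, 25, 29, 32, 34]
Old median = 22
Insert x = 26
Old length odd (9). Middle was index 4 = 22.
New length even (10). New median = avg of two middle elements.
x = 26: 6 elements are < x, 3 elements are > x.
New sorted list: [-13, 1, 5, 8, 22, 25, 26, 29, 32, 34]
New median = 47/2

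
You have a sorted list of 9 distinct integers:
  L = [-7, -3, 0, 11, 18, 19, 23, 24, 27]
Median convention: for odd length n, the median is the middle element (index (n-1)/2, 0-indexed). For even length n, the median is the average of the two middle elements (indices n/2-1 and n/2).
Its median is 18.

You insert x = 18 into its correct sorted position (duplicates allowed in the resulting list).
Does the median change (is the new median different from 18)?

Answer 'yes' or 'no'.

Answer: no

Derivation:
Old median = 18
Insert x = 18
New median = 18
Changed? no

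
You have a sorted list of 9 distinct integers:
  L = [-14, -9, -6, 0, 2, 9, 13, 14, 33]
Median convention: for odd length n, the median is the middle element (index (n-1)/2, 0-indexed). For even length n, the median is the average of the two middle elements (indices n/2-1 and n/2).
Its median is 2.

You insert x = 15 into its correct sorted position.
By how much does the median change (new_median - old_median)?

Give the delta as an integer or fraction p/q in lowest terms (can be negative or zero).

Old median = 2
After inserting x = 15: new sorted = [-14, -9, -6, 0, 2, 9, 13, 14, 15, 33]
New median = 11/2
Delta = 11/2 - 2 = 7/2

Answer: 7/2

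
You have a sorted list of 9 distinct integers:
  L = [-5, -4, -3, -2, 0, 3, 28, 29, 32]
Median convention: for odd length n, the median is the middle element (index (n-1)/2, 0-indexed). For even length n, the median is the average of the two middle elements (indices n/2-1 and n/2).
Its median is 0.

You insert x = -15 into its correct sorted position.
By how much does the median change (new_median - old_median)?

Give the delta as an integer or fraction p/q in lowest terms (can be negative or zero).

Old median = 0
After inserting x = -15: new sorted = [-15, -5, -4, -3, -2, 0, 3, 28, 29, 32]
New median = -1
Delta = -1 - 0 = -1

Answer: -1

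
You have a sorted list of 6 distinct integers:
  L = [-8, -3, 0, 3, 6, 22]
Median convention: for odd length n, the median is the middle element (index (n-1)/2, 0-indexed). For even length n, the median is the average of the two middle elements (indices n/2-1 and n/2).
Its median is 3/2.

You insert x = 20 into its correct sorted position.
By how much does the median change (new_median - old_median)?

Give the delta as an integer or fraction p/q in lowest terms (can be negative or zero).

Old median = 3/2
After inserting x = 20: new sorted = [-8, -3, 0, 3, 6, 20, 22]
New median = 3
Delta = 3 - 3/2 = 3/2

Answer: 3/2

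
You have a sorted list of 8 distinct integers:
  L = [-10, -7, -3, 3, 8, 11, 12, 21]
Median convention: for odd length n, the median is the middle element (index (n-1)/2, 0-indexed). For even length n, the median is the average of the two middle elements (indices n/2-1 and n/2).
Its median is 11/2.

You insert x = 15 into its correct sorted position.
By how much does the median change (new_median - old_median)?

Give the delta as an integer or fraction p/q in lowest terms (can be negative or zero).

Answer: 5/2

Derivation:
Old median = 11/2
After inserting x = 15: new sorted = [-10, -7, -3, 3, 8, 11, 12, 15, 21]
New median = 8
Delta = 8 - 11/2 = 5/2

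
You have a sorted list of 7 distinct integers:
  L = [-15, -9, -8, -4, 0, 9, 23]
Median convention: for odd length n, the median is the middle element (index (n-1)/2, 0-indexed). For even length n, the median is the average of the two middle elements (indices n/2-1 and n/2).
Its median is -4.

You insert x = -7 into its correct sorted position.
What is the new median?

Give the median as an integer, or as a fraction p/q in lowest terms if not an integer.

Old list (sorted, length 7): [-15, -9, -8, -4, 0, 9, 23]
Old median = -4
Insert x = -7
Old length odd (7). Middle was index 3 = -4.
New length even (8). New median = avg of two middle elements.
x = -7: 3 elements are < x, 4 elements are > x.
New sorted list: [-15, -9, -8, -7, -4, 0, 9, 23]
New median = -11/2

Answer: -11/2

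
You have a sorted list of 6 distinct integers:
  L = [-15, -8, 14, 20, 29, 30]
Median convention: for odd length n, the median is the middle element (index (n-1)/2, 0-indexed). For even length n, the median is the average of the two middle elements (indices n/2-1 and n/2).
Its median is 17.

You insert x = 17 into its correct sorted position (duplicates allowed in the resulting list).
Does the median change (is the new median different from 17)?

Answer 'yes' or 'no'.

Old median = 17
Insert x = 17
New median = 17
Changed? no

Answer: no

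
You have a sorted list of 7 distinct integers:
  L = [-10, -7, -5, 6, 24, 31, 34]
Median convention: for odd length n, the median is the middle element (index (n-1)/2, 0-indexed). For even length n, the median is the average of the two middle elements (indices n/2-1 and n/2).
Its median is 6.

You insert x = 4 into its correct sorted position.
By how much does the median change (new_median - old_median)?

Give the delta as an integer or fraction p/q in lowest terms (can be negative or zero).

Answer: -1

Derivation:
Old median = 6
After inserting x = 4: new sorted = [-10, -7, -5, 4, 6, 24, 31, 34]
New median = 5
Delta = 5 - 6 = -1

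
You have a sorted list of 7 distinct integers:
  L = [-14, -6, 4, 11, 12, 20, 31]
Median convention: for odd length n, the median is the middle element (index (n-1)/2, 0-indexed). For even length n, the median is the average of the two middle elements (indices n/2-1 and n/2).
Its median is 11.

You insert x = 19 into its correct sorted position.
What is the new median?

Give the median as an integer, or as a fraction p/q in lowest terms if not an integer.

Old list (sorted, length 7): [-14, -6, 4, 11, 12, 20, 31]
Old median = 11
Insert x = 19
Old length odd (7). Middle was index 3 = 11.
New length even (8). New median = avg of two middle elements.
x = 19: 5 elements are < x, 2 elements are > x.
New sorted list: [-14, -6, 4, 11, 12, 19, 20, 31]
New median = 23/2

Answer: 23/2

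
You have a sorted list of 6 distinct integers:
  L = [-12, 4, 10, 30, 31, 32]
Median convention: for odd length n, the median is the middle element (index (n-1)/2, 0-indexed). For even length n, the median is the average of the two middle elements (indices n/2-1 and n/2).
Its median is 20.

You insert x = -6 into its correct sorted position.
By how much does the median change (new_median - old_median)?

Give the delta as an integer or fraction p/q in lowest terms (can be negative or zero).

Old median = 20
After inserting x = -6: new sorted = [-12, -6, 4, 10, 30, 31, 32]
New median = 10
Delta = 10 - 20 = -10

Answer: -10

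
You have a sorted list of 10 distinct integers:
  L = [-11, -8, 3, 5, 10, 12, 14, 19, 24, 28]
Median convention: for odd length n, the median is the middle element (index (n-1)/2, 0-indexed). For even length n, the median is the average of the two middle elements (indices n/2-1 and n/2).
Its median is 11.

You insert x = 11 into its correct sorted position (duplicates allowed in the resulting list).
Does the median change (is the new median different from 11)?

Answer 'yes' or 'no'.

Old median = 11
Insert x = 11
New median = 11
Changed? no

Answer: no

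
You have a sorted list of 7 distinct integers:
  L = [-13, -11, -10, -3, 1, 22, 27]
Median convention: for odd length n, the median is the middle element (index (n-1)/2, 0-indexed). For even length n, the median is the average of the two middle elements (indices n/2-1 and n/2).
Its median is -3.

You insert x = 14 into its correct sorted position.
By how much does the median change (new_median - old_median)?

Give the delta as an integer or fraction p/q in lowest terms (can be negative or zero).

Answer: 2

Derivation:
Old median = -3
After inserting x = 14: new sorted = [-13, -11, -10, -3, 1, 14, 22, 27]
New median = -1
Delta = -1 - -3 = 2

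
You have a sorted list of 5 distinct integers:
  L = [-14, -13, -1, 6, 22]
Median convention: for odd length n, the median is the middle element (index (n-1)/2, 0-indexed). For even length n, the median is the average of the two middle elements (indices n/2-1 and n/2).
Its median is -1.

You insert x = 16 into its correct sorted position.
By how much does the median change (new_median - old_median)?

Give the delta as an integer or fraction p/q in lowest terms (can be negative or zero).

Old median = -1
After inserting x = 16: new sorted = [-14, -13, -1, 6, 16, 22]
New median = 5/2
Delta = 5/2 - -1 = 7/2

Answer: 7/2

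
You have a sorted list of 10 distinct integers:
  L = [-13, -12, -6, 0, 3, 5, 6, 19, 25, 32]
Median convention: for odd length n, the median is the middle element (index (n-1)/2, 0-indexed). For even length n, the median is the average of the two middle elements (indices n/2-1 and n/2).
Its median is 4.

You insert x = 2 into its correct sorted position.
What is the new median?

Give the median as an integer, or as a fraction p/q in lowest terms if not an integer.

Answer: 3

Derivation:
Old list (sorted, length 10): [-13, -12, -6, 0, 3, 5, 6, 19, 25, 32]
Old median = 4
Insert x = 2
Old length even (10). Middle pair: indices 4,5 = 3,5.
New length odd (11). New median = single middle element.
x = 2: 4 elements are < x, 6 elements are > x.
New sorted list: [-13, -12, -6, 0, 2, 3, 5, 6, 19, 25, 32]
New median = 3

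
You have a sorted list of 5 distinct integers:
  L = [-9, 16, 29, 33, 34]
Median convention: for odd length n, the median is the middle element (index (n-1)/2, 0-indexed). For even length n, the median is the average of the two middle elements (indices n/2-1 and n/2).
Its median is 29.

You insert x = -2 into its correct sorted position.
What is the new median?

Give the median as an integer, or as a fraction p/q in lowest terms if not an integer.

Answer: 45/2

Derivation:
Old list (sorted, length 5): [-9, 16, 29, 33, 34]
Old median = 29
Insert x = -2
Old length odd (5). Middle was index 2 = 29.
New length even (6). New median = avg of two middle elements.
x = -2: 1 elements are < x, 4 elements are > x.
New sorted list: [-9, -2, 16, 29, 33, 34]
New median = 45/2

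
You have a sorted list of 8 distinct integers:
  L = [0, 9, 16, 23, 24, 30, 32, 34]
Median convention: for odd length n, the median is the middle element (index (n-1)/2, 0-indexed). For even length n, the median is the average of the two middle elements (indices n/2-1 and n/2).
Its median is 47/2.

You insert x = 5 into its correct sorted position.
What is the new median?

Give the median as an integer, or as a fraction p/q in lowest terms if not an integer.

Answer: 23

Derivation:
Old list (sorted, length 8): [0, 9, 16, 23, 24, 30, 32, 34]
Old median = 47/2
Insert x = 5
Old length even (8). Middle pair: indices 3,4 = 23,24.
New length odd (9). New median = single middle element.
x = 5: 1 elements are < x, 7 elements are > x.
New sorted list: [0, 5, 9, 16, 23, 24, 30, 32, 34]
New median = 23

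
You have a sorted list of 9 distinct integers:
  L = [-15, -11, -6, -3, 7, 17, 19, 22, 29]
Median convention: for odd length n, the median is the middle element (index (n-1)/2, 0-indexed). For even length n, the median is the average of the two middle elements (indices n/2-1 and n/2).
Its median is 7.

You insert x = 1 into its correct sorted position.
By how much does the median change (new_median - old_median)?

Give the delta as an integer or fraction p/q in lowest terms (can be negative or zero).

Old median = 7
After inserting x = 1: new sorted = [-15, -11, -6, -3, 1, 7, 17, 19, 22, 29]
New median = 4
Delta = 4 - 7 = -3

Answer: -3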